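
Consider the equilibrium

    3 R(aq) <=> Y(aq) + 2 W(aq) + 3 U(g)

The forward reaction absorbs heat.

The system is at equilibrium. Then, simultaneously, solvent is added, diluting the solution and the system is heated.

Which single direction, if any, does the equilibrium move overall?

right

Dilution scales every aqueous concentration by the same factor. Δn_aq = 3 − 3 = 0, so Q is unchanged — no shift.
The forward reaction is endothermic. Raising T favours the endothermic direction — shift to the right.
Only the nonzero effect(s) matter; the net shift is to the right.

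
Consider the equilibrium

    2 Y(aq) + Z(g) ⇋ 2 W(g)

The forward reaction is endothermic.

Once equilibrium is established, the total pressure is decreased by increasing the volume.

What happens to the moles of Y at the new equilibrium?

Gas moles: reactants 1, products 2 (Δn_gas = +1). Expansion shifts the system toward the side with more moles of gas — to the right.
The net shift is to the right. Y is a reactant, so its amount decreases.

decreases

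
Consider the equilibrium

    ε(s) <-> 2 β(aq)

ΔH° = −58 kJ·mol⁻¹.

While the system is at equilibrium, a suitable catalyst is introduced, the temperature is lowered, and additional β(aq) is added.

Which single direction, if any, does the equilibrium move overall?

cannot be determined

A catalyst speeds both forward and reverse rates equally; it changes neither Q nor K — no shift from this change.
The forward reaction is exothermic. Lowering T favours the exothermic direction — shift to the right.
Adding β (aq), a product, drives the reaction to the left.
The individual effects push in opposite directions; without quantitative information the net direction cannot be determined.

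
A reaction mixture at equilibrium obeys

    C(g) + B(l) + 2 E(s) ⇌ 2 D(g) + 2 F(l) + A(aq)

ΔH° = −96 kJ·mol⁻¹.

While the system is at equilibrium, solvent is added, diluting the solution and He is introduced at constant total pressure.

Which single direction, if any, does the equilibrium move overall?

Dilution lowers every aqueous concentration by the same factor. Δn_aq = 1 − 0 = +1, so the system shifts toward the side with more dissolved moles — to the right.
Adding inert gas at constant total pressure expands the volume and lowers every reacting partial pressure. With Δn_gas = 2 − 1 = +1, Q moves away from K toward the side with fewer gas moles, so the system shifts toward the side with more gas moles — to the right.
All effects act in the same direction — net shift to the right.

right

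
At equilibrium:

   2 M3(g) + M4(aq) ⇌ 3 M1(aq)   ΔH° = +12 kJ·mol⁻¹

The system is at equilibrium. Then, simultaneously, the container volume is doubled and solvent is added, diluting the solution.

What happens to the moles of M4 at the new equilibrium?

cannot be determined

Gas moles: reactants 2, products 0 (Δn_gas = -2). Expansion shifts the system toward the side with more moles of gas — to the left.
Dilution lowers every aqueous concentration by the same factor. Δn_aq = 3 − 1 = +2, so the system shifts toward the side with more dissolved moles — to the right.
The two effects oppose each other, so the net shift — and hence the change in M4 — cannot be determined from the given information.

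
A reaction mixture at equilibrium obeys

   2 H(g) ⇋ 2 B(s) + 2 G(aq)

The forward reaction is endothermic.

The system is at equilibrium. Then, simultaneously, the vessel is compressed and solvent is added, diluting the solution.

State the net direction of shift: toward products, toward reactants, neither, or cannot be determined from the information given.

right

Gas moles: reactants 2, products 0 (Δn_gas = -2). Compression shifts the system toward the side with fewer moles of gas — to the right.
Dilution lowers every aqueous concentration by the same factor. Δn_aq = 2 − 0 = +2, so the system shifts toward the side with more dissolved moles — to the right.
All effects act in the same direction — net shift to the right.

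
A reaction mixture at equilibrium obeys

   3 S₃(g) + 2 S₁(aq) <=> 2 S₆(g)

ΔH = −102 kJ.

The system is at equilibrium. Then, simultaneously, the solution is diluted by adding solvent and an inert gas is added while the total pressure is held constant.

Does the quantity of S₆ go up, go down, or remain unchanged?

Dilution lowers every aqueous concentration by the same factor. Δn_aq = 0 − 2 = -2, so the system shifts toward the side with more dissolved moles — to the left.
Adding inert gas at constant total pressure expands the volume and lowers every reacting partial pressure. With Δn_gas = 2 − 3 = -1, Q moves away from K toward the side with fewer gas moles, so the system shifts toward the side with more gas moles — to the left.
The net shift is to the left. S₆ is a product, so its amount decreases.

decreases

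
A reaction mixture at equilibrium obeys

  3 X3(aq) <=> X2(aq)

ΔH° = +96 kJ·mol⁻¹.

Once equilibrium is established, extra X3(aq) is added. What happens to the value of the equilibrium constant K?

unchanged

The equilibrium constant depends only on temperature. This perturbation may move the position of equilibrium, but since T is unchanged, K itself is unchanged.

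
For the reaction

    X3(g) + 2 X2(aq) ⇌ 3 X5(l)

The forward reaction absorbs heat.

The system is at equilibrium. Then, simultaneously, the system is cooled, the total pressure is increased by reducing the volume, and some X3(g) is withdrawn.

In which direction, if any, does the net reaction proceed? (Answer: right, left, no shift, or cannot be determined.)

cannot be determined

The forward reaction is endothermic. Lowering T favours the exothermic direction — shift to the left.
Gas moles: reactants 1, products 0 (Δn_gas = -1). Compression shifts the system toward the side with fewer moles of gas — to the right.
Removing X3 (g), a reactant, drives the reaction to the left.
The individual effects push in opposite directions; without quantitative information the net direction cannot be determined.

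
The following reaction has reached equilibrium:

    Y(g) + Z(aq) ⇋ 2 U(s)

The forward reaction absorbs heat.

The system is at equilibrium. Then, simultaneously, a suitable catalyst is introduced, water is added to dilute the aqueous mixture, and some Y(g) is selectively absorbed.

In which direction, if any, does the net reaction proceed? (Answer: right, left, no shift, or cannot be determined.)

A catalyst speeds both forward and reverse rates equally; it changes neither Q nor K — no shift from this change.
Dilution lowers every aqueous concentration by the same factor. Δn_aq = 0 − 1 = -1, so the system shifts toward the side with more dissolved moles — to the left.
Removing Y (g), a reactant, drives the reaction to the left.
Only the nonzero effect(s) matter; the net shift is to the left.

left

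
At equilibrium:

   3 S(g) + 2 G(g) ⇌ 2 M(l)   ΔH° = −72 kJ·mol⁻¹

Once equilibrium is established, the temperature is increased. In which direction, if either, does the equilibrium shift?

The forward reaction is exothermic. Raising T favours the endothermic direction — shift to the left.

left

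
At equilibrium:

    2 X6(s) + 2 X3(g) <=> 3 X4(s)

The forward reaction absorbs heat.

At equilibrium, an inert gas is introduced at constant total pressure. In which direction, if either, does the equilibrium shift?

Adding inert gas at constant total pressure expands the volume and lowers every reacting partial pressure. With Δn_gas = 0 − 2 = -2, Q moves away from K toward the side with fewer gas moles, so the system shifts toward the side with more gas moles — to the left.

left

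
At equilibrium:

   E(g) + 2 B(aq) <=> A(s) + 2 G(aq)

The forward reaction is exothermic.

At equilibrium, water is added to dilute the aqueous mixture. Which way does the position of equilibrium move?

Dilution scales every aqueous concentration by the same factor. Δn_aq = 2 − 2 = 0, so Q is unchanged — no shift.

no shift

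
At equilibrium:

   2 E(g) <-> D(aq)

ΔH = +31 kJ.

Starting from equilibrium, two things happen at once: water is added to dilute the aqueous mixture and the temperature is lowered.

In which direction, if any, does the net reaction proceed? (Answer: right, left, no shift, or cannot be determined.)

cannot be determined

Dilution lowers every aqueous concentration by the same factor. Δn_aq = 1 − 0 = +1, so the system shifts toward the side with more dissolved moles — to the right.
The forward reaction is endothermic. Lowering T favours the exothermic direction — shift to the left.
The individual effects push in opposite directions; without quantitative information the net direction cannot be determined.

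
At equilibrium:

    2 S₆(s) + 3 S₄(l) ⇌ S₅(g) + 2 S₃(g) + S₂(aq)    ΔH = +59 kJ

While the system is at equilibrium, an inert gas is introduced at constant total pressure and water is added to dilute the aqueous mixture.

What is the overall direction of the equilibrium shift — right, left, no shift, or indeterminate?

right

Adding inert gas at constant total pressure expands the volume and lowers every reacting partial pressure. With Δn_gas = 3 − 0 = +3, Q moves away from K toward the side with fewer gas moles, so the system shifts toward the side with more gas moles — to the right.
Dilution lowers every aqueous concentration by the same factor. Δn_aq = 1 − 0 = +1, so the system shifts toward the side with more dissolved moles — to the right.
All effects act in the same direction — net shift to the right.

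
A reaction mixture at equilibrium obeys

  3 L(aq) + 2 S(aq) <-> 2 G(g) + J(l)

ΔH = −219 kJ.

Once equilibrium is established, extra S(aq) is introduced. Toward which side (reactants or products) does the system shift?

Adding S (aq), a reactant, drives the reaction to the right.

right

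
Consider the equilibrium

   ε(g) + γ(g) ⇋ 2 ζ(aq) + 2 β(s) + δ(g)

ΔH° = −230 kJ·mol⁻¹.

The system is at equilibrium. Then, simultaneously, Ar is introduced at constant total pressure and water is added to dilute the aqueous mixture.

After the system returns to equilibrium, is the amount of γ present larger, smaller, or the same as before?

Adding inert gas at constant total pressure expands the volume and lowers every reacting partial pressure. With Δn_gas = 1 − 2 = -1, Q moves away from K toward the side with fewer gas moles, so the system shifts toward the side with more gas moles — to the left.
Dilution lowers every aqueous concentration by the same factor. Δn_aq = 2 − 0 = +2, so the system shifts toward the side with more dissolved moles — to the right.
The two effects oppose each other, so the net shift — and hence the change in γ — cannot be determined from the given information.

cannot be determined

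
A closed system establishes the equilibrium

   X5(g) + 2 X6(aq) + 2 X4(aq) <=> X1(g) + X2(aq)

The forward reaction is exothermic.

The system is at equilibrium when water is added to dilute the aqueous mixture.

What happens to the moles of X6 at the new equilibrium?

increases

Dilution lowers every aqueous concentration by the same factor. Δn_aq = 1 − 4 = -3, so the system shifts toward the side with more dissolved moles — to the left.
The net shift is to the left. X6 is a reactant, so its amount increases.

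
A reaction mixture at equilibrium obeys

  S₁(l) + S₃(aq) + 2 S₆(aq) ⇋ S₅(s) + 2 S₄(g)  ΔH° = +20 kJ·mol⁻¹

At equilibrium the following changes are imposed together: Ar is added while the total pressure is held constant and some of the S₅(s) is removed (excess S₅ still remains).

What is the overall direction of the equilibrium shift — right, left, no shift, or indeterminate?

right

Adding inert gas at constant total pressure expands the volume and lowers every reacting partial pressure. With Δn_gas = 2 − 0 = +2, Q moves away from K toward the side with fewer gas moles, so the system shifts toward the side with more gas moles — to the right.
S₅ is a pure solid; its activity is 1 regardless of amount, so Q is unaffected — no shift from this change.
Only the nonzero effect(s) matter; the net shift is to the right.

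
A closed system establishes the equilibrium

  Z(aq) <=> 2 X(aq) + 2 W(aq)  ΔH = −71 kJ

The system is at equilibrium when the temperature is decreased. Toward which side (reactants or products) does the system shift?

The forward reaction is exothermic. Lowering T favours the exothermic direction — shift to the right.

right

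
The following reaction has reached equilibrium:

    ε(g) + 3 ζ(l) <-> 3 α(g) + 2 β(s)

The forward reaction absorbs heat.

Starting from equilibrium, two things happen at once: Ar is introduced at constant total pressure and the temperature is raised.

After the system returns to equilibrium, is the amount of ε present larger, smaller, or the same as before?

Adding inert gas at constant total pressure expands the volume and lowers every reacting partial pressure. With Δn_gas = 3 − 1 = +2, Q moves away from K toward the side with fewer gas moles, so the system shifts toward the side with more gas moles — to the right.
The forward reaction is endothermic. Raising T favours the endothermic direction — shift to the right.
The net shift is to the right. ε is a reactant, so its amount decreases.

decreases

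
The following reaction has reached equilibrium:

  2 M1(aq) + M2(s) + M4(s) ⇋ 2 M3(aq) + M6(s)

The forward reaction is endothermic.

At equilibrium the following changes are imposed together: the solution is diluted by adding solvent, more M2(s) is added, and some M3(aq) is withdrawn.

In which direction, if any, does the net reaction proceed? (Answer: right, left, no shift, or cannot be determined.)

right

Dilution scales every aqueous concentration by the same factor. Δn_aq = 2 − 2 = 0, so Q is unchanged — no shift.
M2 is a pure solid; its activity is 1 regardless of amount, so Q is unaffected — no shift from this change.
Removing M3 (aq), a product, drives the reaction to the right.
Only the nonzero effect(s) matter; the net shift is to the right.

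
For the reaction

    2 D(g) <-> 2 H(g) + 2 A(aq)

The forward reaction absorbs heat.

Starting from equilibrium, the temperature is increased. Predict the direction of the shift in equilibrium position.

right

The forward reaction is endothermic. Raising T favours the endothermic direction — shift to the right.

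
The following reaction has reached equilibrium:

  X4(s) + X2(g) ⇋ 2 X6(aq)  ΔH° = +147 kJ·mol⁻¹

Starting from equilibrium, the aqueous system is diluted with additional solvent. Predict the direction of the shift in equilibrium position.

right

Dilution lowers every aqueous concentration by the same factor. Δn_aq = 2 − 0 = +2, so the system shifts toward the side with more dissolved moles — to the right.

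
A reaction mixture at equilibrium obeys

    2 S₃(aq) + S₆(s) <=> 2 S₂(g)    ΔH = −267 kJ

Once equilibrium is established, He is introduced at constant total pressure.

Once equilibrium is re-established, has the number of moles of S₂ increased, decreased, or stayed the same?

Adding inert gas at constant total pressure expands the volume and lowers every reacting partial pressure. With Δn_gas = 2 − 0 = +2, Q moves away from K toward the side with fewer gas moles, so the system shifts toward the side with more gas moles — to the right.
The net shift is to the right. S₂ is a product, so its amount increases.

increases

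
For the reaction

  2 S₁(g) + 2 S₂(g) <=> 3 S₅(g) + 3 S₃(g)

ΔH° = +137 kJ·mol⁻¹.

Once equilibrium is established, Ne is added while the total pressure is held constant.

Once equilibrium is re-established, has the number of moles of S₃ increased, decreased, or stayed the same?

Adding inert gas at constant total pressure expands the volume and lowers every reacting partial pressure. With Δn_gas = 6 − 4 = +2, Q moves away from K toward the side with fewer gas moles, so the system shifts toward the side with more gas moles — to the right.
The net shift is to the right. S₃ is a product, so its amount increases.

increases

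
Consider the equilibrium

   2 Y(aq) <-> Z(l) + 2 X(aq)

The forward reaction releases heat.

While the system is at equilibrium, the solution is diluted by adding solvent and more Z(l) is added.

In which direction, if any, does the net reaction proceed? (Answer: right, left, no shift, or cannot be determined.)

no shift

Dilution scales every aqueous concentration by the same factor. Δn_aq = 2 − 2 = 0, so Q is unchanged — no shift.
Z is a pure liquid; its activity is 1 regardless of amount, so Q is unaffected — no shift from this change.
None of the changes alters Q relative to K, so there is no net shift.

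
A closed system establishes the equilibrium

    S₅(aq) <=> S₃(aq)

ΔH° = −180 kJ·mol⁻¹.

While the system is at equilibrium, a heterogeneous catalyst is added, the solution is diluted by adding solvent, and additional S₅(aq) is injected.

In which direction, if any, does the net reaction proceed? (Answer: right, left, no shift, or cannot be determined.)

right

A catalyst speeds both forward and reverse rates equally; it changes neither Q nor K — no shift from this change.
Dilution scales every aqueous concentration by the same factor. Δn_aq = 1 − 1 = 0, so Q is unchanged — no shift.
Adding S₅ (aq), a reactant, drives the reaction to the right.
Only the nonzero effect(s) matter; the net shift is to the right.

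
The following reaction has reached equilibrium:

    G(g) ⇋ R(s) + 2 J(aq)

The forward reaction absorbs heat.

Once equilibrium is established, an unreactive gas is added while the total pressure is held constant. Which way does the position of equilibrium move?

left

Adding inert gas at constant total pressure expands the volume and lowers every reacting partial pressure. With Δn_gas = 0 − 1 = -1, Q moves away from K toward the side with fewer gas moles, so the system shifts toward the side with more gas moles — to the left.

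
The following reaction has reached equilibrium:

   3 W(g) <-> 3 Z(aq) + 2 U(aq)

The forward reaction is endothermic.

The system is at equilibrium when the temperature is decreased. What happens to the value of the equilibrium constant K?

K depends on temperature via the van 't Hoff relation. The forward reaction is endothermic, so lowering T decreases K.

decreases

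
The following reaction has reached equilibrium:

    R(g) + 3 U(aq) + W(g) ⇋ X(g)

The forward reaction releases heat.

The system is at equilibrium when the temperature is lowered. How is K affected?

increases

K depends on temperature via the van 't Hoff relation. The forward reaction is exothermic, so lowering T increases K.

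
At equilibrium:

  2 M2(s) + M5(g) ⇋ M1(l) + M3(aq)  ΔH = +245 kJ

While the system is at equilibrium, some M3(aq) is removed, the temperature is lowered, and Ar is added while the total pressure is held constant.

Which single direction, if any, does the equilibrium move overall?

cannot be determined

Removing M3 (aq), a product, drives the reaction to the right.
The forward reaction is endothermic. Lowering T favours the exothermic direction — shift to the left.
Adding inert gas at constant total pressure expands the volume and lowers every reacting partial pressure. With Δn_gas = 0 − 1 = -1, Q moves away from K toward the side with fewer gas moles, so the system shifts toward the side with more gas moles — to the left.
The individual effects push in opposite directions; without quantitative information the net direction cannot be determined.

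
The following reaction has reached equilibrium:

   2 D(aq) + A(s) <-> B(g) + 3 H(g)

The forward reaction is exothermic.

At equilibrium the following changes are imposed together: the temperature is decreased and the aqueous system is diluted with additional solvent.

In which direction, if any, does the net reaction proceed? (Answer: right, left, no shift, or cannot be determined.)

cannot be determined

The forward reaction is exothermic. Lowering T favours the exothermic direction — shift to the right.
Dilution lowers every aqueous concentration by the same factor. Δn_aq = 0 − 2 = -2, so the system shifts toward the side with more dissolved moles — to the left.
The individual effects push in opposite directions; without quantitative information the net direction cannot be determined.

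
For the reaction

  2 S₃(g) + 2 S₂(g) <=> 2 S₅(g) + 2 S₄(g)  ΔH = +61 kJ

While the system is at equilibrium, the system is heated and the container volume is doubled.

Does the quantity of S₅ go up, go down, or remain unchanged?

increases

The forward reaction is endothermic. Raising T favours the endothermic direction — shift to the right.
Gas moles: reactants 4, products 4. Δn_gas = 0, so a volume change leaves Q equal to K — no shift from this change.
The net shift is to the right. S₅ is a product, so its amount increases.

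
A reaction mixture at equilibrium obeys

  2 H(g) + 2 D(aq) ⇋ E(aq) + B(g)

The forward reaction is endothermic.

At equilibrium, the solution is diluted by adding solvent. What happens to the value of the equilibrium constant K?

The equilibrium constant depends only on temperature. This perturbation may move the position of equilibrium, but since T is unchanged, K itself is unchanged.

unchanged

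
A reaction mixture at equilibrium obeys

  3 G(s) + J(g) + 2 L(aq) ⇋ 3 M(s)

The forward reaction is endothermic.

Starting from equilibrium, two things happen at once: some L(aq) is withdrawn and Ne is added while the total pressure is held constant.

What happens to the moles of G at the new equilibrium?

Removing L (aq), a reactant, drives the reaction to the left.
Adding inert gas at constant total pressure expands the volume and lowers every reacting partial pressure. With Δn_gas = 0 − 1 = -1, Q moves away from K toward the side with fewer gas moles, so the system shifts toward the side with more gas moles — to the left.
The net shift is to the left. G is a reactant, so its amount increases.

increases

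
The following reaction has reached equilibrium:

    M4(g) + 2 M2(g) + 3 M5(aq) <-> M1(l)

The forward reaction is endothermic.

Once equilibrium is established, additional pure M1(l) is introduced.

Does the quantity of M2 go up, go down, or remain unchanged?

unchanged

M1 is a pure liquid; its activity is 1 regardless of amount, so Q is unaffected — no shift from this change.
No net shift occurs, so the amount of M2 is unchanged.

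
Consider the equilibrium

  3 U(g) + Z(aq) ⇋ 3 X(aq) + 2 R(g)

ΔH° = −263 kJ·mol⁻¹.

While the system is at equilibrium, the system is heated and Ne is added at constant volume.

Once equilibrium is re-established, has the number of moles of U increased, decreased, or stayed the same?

increases

The forward reaction is exothermic. Raising T favours the endothermic direction — shift to the left.
At constant volume, adding an inert gas leaves every reacting species' partial pressure unchanged, so Q is unchanged — no shift from this change.
The net shift is to the left. U is a reactant, so its amount increases.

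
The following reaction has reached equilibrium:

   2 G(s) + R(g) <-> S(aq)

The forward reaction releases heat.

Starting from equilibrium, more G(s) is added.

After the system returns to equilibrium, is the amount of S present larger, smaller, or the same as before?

G is a pure solid; its activity is 1 regardless of amount, so Q is unaffected — no shift from this change.
No net shift occurs, so the amount of S is unchanged.

unchanged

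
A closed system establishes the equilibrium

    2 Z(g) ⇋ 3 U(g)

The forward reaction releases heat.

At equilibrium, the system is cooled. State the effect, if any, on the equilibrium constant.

K depends on temperature via the van 't Hoff relation. The forward reaction is exothermic, so lowering T increases K.

increases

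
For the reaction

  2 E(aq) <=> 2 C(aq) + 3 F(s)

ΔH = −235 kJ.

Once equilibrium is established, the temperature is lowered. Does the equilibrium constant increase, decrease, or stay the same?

K depends on temperature via the van 't Hoff relation. The forward reaction is exothermic, so lowering T increases K.

increases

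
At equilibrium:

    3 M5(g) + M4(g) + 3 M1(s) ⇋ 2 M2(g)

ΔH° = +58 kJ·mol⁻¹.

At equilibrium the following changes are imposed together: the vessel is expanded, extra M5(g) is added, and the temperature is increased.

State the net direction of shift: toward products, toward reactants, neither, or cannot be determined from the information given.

cannot be determined

Gas moles: reactants 4, products 2 (Δn_gas = -2). Expansion shifts the system toward the side with more moles of gas — to the left.
Adding M5 (g), a reactant, drives the reaction to the right.
The forward reaction is endothermic. Raising T favours the endothermic direction — shift to the right.
The individual effects push in opposite directions; without quantitative information the net direction cannot be determined.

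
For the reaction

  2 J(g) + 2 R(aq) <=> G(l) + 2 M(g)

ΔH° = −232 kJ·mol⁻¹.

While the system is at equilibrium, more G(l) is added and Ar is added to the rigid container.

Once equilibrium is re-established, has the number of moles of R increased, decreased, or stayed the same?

G is a pure liquid; its activity is 1 regardless of amount, so Q is unaffected — no shift from this change.
At constant volume, adding an inert gas leaves every reacting species' partial pressure unchanged, so Q is unchanged — no shift from this change.
No net shift occurs, so the amount of R is unchanged.

unchanged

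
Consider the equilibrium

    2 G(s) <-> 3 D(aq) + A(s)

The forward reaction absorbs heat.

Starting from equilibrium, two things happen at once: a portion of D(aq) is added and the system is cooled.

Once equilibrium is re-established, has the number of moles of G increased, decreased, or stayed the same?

Adding D (aq), a product, drives the reaction to the left.
The forward reaction is endothermic. Lowering T favours the exothermic direction — shift to the left.
The net shift is to the left. G is a reactant, so its amount increases.

increases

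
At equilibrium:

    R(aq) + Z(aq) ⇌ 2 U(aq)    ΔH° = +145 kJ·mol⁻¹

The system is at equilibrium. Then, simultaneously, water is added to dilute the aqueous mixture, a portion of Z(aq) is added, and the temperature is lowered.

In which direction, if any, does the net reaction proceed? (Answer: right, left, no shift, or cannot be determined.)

cannot be determined

Dilution scales every aqueous concentration by the same factor. Δn_aq = 2 − 2 = 0, so Q is unchanged — no shift.
Adding Z (aq), a reactant, drives the reaction to the right.
The forward reaction is endothermic. Lowering T favours the exothermic direction — shift to the left.
The individual effects push in opposite directions; without quantitative information the net direction cannot be determined.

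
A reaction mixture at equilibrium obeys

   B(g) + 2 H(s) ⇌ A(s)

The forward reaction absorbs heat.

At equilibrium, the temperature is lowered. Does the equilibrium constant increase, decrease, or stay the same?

decreases

K depends on temperature via the van 't Hoff relation. The forward reaction is endothermic, so lowering T decreases K.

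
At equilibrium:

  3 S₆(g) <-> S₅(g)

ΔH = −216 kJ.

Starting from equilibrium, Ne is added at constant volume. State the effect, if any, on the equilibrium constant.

The equilibrium constant depends only on temperature. This perturbation changes neither the position of equilibrium nor K.

unchanged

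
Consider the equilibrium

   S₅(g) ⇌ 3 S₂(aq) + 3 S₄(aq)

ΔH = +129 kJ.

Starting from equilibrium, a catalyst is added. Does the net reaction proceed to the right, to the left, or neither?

no shift

A catalyst speeds both forward and reverse rates equally; it changes neither Q nor K — no shift from this change.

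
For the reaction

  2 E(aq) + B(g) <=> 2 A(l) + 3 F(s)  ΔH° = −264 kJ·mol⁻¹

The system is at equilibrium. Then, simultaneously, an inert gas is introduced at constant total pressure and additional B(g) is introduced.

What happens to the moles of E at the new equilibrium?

Adding inert gas at constant total pressure expands the volume and lowers every reacting partial pressure. With Δn_gas = 0 − 1 = -1, Q moves away from K toward the side with fewer gas moles, so the system shifts toward the side with more gas moles — to the left.
Adding B (g), a reactant, drives the reaction to the right.
The two effects oppose each other, so the net shift — and hence the change in E — cannot be determined from the given information.

cannot be determined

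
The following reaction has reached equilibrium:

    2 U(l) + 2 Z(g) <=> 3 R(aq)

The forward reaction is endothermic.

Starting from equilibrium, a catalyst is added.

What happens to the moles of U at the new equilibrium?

unchanged

A catalyst speeds both forward and reverse rates equally; it changes neither Q nor K — no shift from this change.
No net shift occurs, so the amount of U is unchanged.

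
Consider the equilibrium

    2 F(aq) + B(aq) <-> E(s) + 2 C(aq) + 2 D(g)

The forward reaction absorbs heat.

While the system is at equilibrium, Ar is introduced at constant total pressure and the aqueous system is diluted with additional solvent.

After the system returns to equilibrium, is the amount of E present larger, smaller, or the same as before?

cannot be determined

Adding inert gas at constant total pressure expands the volume and lowers every reacting partial pressure. With Δn_gas = 2 − 0 = +2, Q moves away from K toward the side with fewer gas moles, so the system shifts toward the side with more gas moles — to the right.
Dilution lowers every aqueous concentration by the same factor. Δn_aq = 2 − 3 = -1, so the system shifts toward the side with more dissolved moles — to the left.
The two effects oppose each other, so the net shift — and hence the change in E — cannot be determined from the given information.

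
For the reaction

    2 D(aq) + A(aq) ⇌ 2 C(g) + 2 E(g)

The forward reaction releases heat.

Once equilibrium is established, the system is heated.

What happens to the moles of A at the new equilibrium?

The forward reaction is exothermic. Raising T favours the endothermic direction — shift to the left.
The net shift is to the left. A is a reactant, so its amount increases.

increases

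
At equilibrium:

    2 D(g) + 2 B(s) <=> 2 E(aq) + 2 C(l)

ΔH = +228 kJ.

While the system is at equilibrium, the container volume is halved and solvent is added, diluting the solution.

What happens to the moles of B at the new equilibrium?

decreases

Gas moles: reactants 2, products 0 (Δn_gas = -2). Compression shifts the system toward the side with fewer moles of gas — to the right.
Dilution lowers every aqueous concentration by the same factor. Δn_aq = 2 − 0 = +2, so the system shifts toward the side with more dissolved moles — to the right.
The net shift is to the right. B is a reactant, so its amount decreases.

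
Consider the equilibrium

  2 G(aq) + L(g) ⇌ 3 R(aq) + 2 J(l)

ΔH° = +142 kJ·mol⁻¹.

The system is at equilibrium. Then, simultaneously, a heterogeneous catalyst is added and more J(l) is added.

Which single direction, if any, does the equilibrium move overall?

no shift

A catalyst speeds both forward and reverse rates equally; it changes neither Q nor K — no shift from this change.
J is a pure liquid; its activity is 1 regardless of amount, so Q is unaffected — no shift from this change.
None of the changes alters Q relative to K, so there is no net shift.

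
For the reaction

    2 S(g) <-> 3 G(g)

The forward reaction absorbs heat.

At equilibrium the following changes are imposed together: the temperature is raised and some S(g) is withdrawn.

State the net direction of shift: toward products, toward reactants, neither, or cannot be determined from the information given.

The forward reaction is endothermic. Raising T favours the endothermic direction — shift to the right.
Removing S (g), a reactant, drives the reaction to the left.
The individual effects push in opposite directions; without quantitative information the net direction cannot be determined.

cannot be determined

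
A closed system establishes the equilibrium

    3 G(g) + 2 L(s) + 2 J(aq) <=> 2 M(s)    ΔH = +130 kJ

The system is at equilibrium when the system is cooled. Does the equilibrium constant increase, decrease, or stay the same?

K depends on temperature via the van 't Hoff relation. The forward reaction is endothermic, so lowering T decreases K.

decreases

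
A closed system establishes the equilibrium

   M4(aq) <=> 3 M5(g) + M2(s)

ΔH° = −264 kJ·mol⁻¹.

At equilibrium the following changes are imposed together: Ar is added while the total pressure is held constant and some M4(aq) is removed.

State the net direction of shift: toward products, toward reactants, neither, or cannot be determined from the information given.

cannot be determined

Adding inert gas at constant total pressure expands the volume and lowers every reacting partial pressure. With Δn_gas = 3 − 0 = +3, Q moves away from K toward the side with fewer gas moles, so the system shifts toward the side with more gas moles — to the right.
Removing M4 (aq), a reactant, drives the reaction to the left.
The individual effects push in opposite directions; without quantitative information the net direction cannot be determined.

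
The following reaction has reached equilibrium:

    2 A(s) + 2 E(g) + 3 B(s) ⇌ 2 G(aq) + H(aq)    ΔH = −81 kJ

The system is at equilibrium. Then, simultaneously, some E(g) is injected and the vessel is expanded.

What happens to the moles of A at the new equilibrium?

cannot be determined

Adding E (g), a reactant, drives the reaction to the right.
Gas moles: reactants 2, products 0 (Δn_gas = -2). Expansion shifts the system toward the side with more moles of gas — to the left.
The two effects oppose each other, so the net shift — and hence the change in A — cannot be determined from the given information.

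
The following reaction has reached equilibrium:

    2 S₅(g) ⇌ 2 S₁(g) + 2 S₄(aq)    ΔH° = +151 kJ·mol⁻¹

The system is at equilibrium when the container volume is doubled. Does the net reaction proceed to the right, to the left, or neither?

Gas moles: reactants 2, products 2. Δn_gas = 0, so a volume change leaves Q equal to K — no shift from this change.

no shift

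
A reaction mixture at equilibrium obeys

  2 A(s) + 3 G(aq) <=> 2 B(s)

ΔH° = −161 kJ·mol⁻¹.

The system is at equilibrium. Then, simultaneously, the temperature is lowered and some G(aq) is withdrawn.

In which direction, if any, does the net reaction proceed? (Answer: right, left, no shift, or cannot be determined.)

cannot be determined

The forward reaction is exothermic. Lowering T favours the exothermic direction — shift to the right.
Removing G (aq), a reactant, drives the reaction to the left.
The individual effects push in opposite directions; without quantitative information the net direction cannot be determined.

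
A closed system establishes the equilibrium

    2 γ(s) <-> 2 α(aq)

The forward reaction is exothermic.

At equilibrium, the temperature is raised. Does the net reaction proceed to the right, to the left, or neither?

left

The forward reaction is exothermic. Raising T favours the endothermic direction — shift to the left.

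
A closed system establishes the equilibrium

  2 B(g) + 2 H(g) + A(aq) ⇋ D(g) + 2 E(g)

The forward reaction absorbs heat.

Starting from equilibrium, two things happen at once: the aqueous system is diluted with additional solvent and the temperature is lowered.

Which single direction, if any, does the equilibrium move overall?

left

Dilution lowers every aqueous concentration by the same factor. Δn_aq = 0 − 1 = -1, so the system shifts toward the side with more dissolved moles — to the left.
The forward reaction is endothermic. Lowering T favours the exothermic direction — shift to the left.
All effects act in the same direction — net shift to the left.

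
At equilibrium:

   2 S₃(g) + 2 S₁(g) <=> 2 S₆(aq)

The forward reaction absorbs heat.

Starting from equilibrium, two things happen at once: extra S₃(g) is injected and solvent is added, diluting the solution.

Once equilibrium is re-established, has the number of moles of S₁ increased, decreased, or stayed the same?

Adding S₃ (g), a reactant, drives the reaction to the right.
Dilution lowers every aqueous concentration by the same factor. Δn_aq = 2 − 0 = +2, so the system shifts toward the side with more dissolved moles — to the right.
The net shift is to the right. S₁ is a reactant, so its amount decreases.

decreases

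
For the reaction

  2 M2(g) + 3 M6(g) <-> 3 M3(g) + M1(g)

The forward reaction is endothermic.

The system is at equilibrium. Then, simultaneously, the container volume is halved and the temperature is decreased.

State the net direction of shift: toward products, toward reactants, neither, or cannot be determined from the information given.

cannot be determined

Gas moles: reactants 5, products 4 (Δn_gas = -1). Compression shifts the system toward the side with fewer moles of gas — to the right.
The forward reaction is endothermic. Lowering T favours the exothermic direction — shift to the left.
The individual effects push in opposite directions; without quantitative information the net direction cannot be determined.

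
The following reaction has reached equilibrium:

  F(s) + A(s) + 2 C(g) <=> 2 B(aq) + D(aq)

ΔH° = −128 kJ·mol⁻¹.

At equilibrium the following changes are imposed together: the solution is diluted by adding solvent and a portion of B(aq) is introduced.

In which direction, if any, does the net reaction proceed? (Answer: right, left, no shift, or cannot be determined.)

cannot be determined

Dilution lowers every aqueous concentration by the same factor. Δn_aq = 3 − 0 = +3, so the system shifts toward the side with more dissolved moles — to the right.
Adding B (aq), a product, drives the reaction to the left.
The individual effects push in opposite directions; without quantitative information the net direction cannot be determined.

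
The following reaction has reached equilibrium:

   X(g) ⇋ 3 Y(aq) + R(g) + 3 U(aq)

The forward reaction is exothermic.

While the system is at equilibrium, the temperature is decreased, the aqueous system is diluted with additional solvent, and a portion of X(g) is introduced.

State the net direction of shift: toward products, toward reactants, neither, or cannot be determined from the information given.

The forward reaction is exothermic. Lowering T favours the exothermic direction — shift to the right.
Dilution lowers every aqueous concentration by the same factor. Δn_aq = 6 − 0 = +6, so the system shifts toward the side with more dissolved moles — to the right.
Adding X (g), a reactant, drives the reaction to the right.
All effects act in the same direction — net shift to the right.

right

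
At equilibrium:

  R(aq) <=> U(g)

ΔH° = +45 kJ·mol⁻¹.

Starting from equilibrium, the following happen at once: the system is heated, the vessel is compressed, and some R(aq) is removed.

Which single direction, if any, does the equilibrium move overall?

cannot be determined

The forward reaction is endothermic. Raising T favours the endothermic direction — shift to the right.
Gas moles: reactants 0, products 1 (Δn_gas = +1). Compression shifts the system toward the side with fewer moles of gas — to the left.
Removing R (aq), a reactant, drives the reaction to the left.
The individual effects push in opposite directions; without quantitative information the net direction cannot be determined.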